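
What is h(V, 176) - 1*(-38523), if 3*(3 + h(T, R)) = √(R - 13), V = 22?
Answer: 38520 + √163/3 ≈ 38524.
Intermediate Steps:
h(T, R) = -3 + √(-13 + R)/3 (h(T, R) = -3 + √(R - 13)/3 = -3 + √(-13 + R)/3)
h(V, 176) - 1*(-38523) = (-3 + √(-13 + 176)/3) - 1*(-38523) = (-3 + √163/3) + 38523 = 38520 + √163/3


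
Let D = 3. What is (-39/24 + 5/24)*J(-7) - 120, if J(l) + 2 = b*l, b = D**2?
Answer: -335/12 ≈ -27.917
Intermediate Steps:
b = 9 (b = 3**2 = 9)
J(l) = -2 + 9*l
(-39/24 + 5/24)*J(-7) - 120 = (-39/24 + 5/24)*(-2 + 9*(-7)) - 120 = (-39*1/24 + 5*(1/24))*(-2 - 63) - 120 = (-13/8 + 5/24)*(-65) - 120 = -17/12*(-65) - 120 = 1105/12 - 120 = -335/12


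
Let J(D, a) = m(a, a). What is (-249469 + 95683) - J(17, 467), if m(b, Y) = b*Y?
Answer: -371875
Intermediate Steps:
m(b, Y) = Y*b
J(D, a) = a² (J(D, a) = a*a = a²)
(-249469 + 95683) - J(17, 467) = (-249469 + 95683) - 1*467² = -153786 - 1*218089 = -153786 - 218089 = -371875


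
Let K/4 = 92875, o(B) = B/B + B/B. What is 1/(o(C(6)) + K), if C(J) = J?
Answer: 1/371502 ≈ 2.6918e-6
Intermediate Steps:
o(B) = 2 (o(B) = 1 + 1 = 2)
K = 371500 (K = 4*92875 = 371500)
1/(o(C(6)) + K) = 1/(2 + 371500) = 1/371502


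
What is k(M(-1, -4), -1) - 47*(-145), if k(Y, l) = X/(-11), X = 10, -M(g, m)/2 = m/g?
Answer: 74955/11 ≈ 6814.1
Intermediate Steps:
M(g, m) = -2*m/g
k(Y, l) = -10/11 (k(Y, l) = 10/(-11) = 10*(-1/11) = -10/11)
k(M(-1, -4), -1) - 47*(-145) = -10/11 - 47*(-145) = -10/11 + 6815 = 74955/11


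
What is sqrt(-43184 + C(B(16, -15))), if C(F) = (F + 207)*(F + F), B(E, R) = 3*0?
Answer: 4*I*sqrt(2699) ≈ 207.81*I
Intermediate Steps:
B(E, R) = 0
C(F) = 2*F*(207 + F) (C(F) = (207 + F)*(2*F) = 2*F*(207 + F))
sqrt(-43184 + C(B(16, -15))) = sqrt(-43184 + 2*0*(207 + 0)) = sqrt(-43184 + 2*0*207) = sqrt(-43184 + 0) = sqrt(-43184) = 4*I*sqrt(2699)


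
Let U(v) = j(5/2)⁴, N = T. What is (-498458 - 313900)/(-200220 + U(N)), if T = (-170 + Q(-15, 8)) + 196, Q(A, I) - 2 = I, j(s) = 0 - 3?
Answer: 270786/66713 ≈ 4.0590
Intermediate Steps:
j(s) = -3
Q(A, I) = 2 + I
T = 36 (T = (-170 + (2 + 8)) + 196 = (-170 + 10) + 196 = -160 + 196 = 36)
N = 36
U(v) = 81 (U(v) = (-3)⁴ = 81)
(-498458 - 313900)/(-200220 + U(N)) = (-498458 - 313900)/(-200220 + 81) = -812358/(-200139) = -812358*(-1/200139) = 270786/66713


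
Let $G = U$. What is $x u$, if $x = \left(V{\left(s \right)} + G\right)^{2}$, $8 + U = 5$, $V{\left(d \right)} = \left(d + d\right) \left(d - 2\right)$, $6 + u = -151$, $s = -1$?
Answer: $-1413$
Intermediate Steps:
$u = -157$ ($u = -6 - 151 = -157$)
$V{\left(d \right)} = 2 d \left(-2 + d\right)$
$U = -3$ ($U = -8 + 5 = -3$)
$G = -3$
$x = 9$ ($x = \left(2 \left(-1\right) \left(-2 - 1\right) - 3\right)^{2} = \left(2 \left(-1\right) \left(-3\right) - 3\right)^{2} = \left(6 - 3\right)^{2} = 3^{2} = 9$)
$x u = 9 \left(-157\right) = -1413$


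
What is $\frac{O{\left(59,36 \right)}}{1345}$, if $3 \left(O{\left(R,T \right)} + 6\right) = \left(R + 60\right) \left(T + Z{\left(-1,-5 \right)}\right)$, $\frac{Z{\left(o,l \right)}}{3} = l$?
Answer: $\frac{827}{1345} \approx 0.61487$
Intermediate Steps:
$Z{\left(o,l \right)} = 3 l$
$O{\left(R,T \right)} = -6 + \frac{\left(-15 + T\right) \left(60 + R\right)}{3}$ ($O{\left(R,T \right)} = -6 + \frac{\left(R + 60\right) \left(T + 3 \left(-5\right)\right)}{3} = -6 + \frac{\left(60 + R\right) \left(T - 15\right)}{3} = -6 + \frac{\left(60 + R\right) \left(-15 + T\right)}{3} = -6 + \frac{\left(-15 + T\right) \left(60 + R\right)}{3}$)
$\frac{O{\left(59,36 \right)}}{1345} = \frac{-306 - 295 + 20 \cdot 36 + \frac{1}{3} \cdot 59 \cdot 36}{1345} = \frac{-306 - 295 + 720 + 708}{1345} = \frac{1}{1345} \cdot 827 = \frac{827}{1345}$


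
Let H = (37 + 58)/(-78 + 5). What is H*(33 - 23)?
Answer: -950/73 ≈ -13.014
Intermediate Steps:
H = -95/73 (H = 95/(-73) = 95*(-1/73) = -95/73 ≈ -1.3014)
H*(33 - 23) = -95*(33 - 23)/73 = -95/73*10 = -950/73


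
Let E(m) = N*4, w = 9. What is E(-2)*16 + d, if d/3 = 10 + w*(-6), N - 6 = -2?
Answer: 124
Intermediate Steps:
N = 4 (N = 6 - 2 = 4)
d = -132 (d = 3*(10 + 9*(-6)) = 3*(10 - 54) = 3*(-44) = -132)
E(m) = 16 (E(m) = 4*4 = 16)
E(-2)*16 + d = 16*16 - 132 = 256 - 132 = 124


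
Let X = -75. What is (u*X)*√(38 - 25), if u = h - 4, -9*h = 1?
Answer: 925*√13/3 ≈ 1111.7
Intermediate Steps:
h = -⅑ (h = -⅑*1 = -⅑ ≈ -0.11111)
u = -37/9 (u = -⅑ - 4 = -37/9 ≈ -4.1111)
(u*X)*√(38 - 25) = (-37/9*(-75))*√(38 - 25) = 925*√13/3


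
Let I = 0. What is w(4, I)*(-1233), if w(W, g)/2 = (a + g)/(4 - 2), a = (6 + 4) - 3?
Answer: -8631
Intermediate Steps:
a = 7 (a = 10 - 3 = 7)
w(W, g) = 7 + g (w(W, g) = 2*((7 + g)/(4 - 2)) = 2*((7 + g)/2) = 2*((7 + g)*(½)) = 2*(7/2 + g/2) = 7 + g)
w(4, I)*(-1233) = (7 + 0)*(-1233) = 7*(-1233) = -8631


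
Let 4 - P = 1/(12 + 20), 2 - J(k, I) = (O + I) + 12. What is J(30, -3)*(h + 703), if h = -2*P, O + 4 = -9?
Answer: 33363/8 ≈ 4170.4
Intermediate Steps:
O = -13 (O = -4 - 9 = -13)
J(k, I) = 3 - I (J(k, I) = 2 - ((-13 + I) + 12) = 2 - (-1 + I) = 2 + (1 - I) = 3 - I)
P = 127/32 (P = 4 - 1/(12 + 20) = 4 - 1/32 = 127/32 ≈ 3.9688)
h = -127/16 (h = -2*127/32 = -127/16 ≈ -7.9375)
J(30, -3)*(h + 703) = (3 - 1*(-3))*(-127/16 + 703) = (3 + 3)*(11121/16) = 6*(11121/16) = 33363/8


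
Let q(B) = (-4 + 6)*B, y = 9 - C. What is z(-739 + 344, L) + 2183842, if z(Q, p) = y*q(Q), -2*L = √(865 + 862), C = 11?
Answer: 2185422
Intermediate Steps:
L = -√1727/2 (L = -√(865 + 862)/2 = -√1727/2 ≈ -20.779)
y = -2 (y = 9 - 1*11 = 9 - 11 = -2)
q(B) = 2*B
z(Q, p) = -4*Q
z(-739 + 344, L) + 2183842 = -4*(-739 + 344) + 2183842 = -4*(-395) + 2183842 = 1580 + 2183842 = 2185422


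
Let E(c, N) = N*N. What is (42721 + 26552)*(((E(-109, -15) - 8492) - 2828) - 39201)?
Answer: -3484154808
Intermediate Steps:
E(c, N) = N**2
(42721 + 26552)*(((E(-109, -15) - 8492) - 2828) - 39201) = (42721 + 26552)*((((-15)**2 - 8492) - 2828) - 39201) = 69273*(((225 - 8492) - 2828) - 39201) = 69273*((-8267 - 2828) - 39201) = 69273*(-11095 - 39201) = 69273*(-50296) = -3484154808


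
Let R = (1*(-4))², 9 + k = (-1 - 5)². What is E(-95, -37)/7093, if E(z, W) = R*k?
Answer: 432/7093 ≈ 0.060905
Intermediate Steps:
k = 27 (k = -9 + (-1 - 5)² = -9 + (-6)² = -9 + 36 = 27)
R = 16 (R = (-4)² = 16)
E(z, W) = 432 (E(z, W) = 16*27 = 432)
E(-95, -37)/7093 = 432/7093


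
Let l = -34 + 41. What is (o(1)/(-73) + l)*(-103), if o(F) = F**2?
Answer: -52530/73 ≈ -719.59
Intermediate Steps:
l = 7
(o(1)/(-73) + l)*(-103) = (1**2/(-73) + 7)*(-103) = (1*(-1/73) + 7)*(-103) = (-1/73 + 7)*(-103) = (510/73)*(-103) = -52530/73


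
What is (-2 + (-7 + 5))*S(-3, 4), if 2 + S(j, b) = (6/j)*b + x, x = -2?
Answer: 48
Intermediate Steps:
S(j, b) = -4 + 6*b/j (S(j, b) = -2 + ((6/j)*b - 2) = -2 + (6*b/j - 2) = -2 + (-2 + 6*b/j) = -4 + 6*b/j)
(-2 + (-7 + 5))*S(-3, 4) = (-2 + (-7 + 5))*(-4 + 6*4/(-3)) = (-2 - 2)*(-4 + 6*4*(-1/3)) = -4*(-4 - 8) = -4*(-12) = 48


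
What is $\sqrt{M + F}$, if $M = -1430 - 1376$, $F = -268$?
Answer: $i \sqrt{3074} \approx 55.444 i$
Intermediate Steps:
$M = -2806$
$\sqrt{M + F} = \sqrt{-2806 - 268} = \sqrt{-3074} = i \sqrt{3074}$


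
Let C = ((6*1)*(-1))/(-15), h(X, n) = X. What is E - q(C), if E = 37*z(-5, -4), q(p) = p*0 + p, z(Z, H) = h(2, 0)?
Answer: 368/5 ≈ 73.600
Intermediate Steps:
z(Z, H) = 2
C = ⅖ (C = (6*(-1))*(-1/15) = -6*(-1/15) = ⅖ ≈ 0.40000)
q(p) = p (q(p) = 0 + p = p)
E = 74 (E = 37*2 = 74)
E - q(C) = 74 - 1*⅖ = 74 - ⅖ = 368/5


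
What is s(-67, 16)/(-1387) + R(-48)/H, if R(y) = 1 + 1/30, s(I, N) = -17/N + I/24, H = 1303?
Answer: 516417/144580880 ≈ 0.0035718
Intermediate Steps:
s(I, N) = -17/N + I/24 (s(I, N) = -17/N + I*(1/24) = -17/N + I/24)
R(y) = 31/30 (R(y) = 1 + 1/30 = 31/30)
s(-67, 16)/(-1387) + R(-48)/H = (-17/16 + (1/24)*(-67))/(-1387) + (31/30)/1303 = (-17*1/16 - 67/24)*(-1/1387) + (31/30)*(1/1303) = (-17/16 - 67/24)*(-1/1387) + 31/39090 = -185/48*(-1/1387) + 31/39090 = 185/66576 + 31/39090 = 516417/144580880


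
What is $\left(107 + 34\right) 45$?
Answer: $6345$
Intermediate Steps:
$\left(107 + 34\right) 45 = 141 \cdot 45 = 6345$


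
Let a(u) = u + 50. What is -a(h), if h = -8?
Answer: -42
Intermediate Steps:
a(u) = 50 + u
-a(h) = -(50 - 8) = -1*42 = -42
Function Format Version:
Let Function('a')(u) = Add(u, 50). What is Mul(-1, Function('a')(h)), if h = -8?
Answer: -42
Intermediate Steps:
Function('a')(u) = Add(50, u)
Mul(-1, Function('a')(h)) = Mul(-1, Add(50, -8)) = Mul(-1, 42) = -42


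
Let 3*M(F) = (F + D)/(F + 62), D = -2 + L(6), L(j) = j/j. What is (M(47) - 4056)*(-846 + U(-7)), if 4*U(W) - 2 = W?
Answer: 2247357737/654 ≈ 3.4363e+6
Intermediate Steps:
U(W) = ½ + W/4
L(j) = 1
D = -1 (D = -2 + 1 = -1)
M(F) = (-1 + F)/(3*(62 + F)) (M(F) = ((F - 1)/(F + 62))/3 = ((-1 + F)/(62 + F))/3 = (-1 + F)/(3*(62 + F)))
(M(47) - 4056)*(-846 + U(-7)) = ((-1 + 47)/(3*(62 + 47)) - 4056)*(-846 + (½ + (¼)*(-7))) = ((⅓)*46/109 - 4056)*(-846 + (½ - 7/4)) = ((⅓)*(1/109)*46 - 4056)*(-846 - 5/4) = (46/327 - 4056)*(-3389/4) = -1326266/327*(-3389/4) = 2247357737/654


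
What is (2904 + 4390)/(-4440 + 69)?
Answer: -7294/4371 ≈ -1.6687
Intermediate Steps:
(2904 + 4390)/(-4440 + 69) = 7294/(-4371) = 7294*(-1/4371) = -7294/4371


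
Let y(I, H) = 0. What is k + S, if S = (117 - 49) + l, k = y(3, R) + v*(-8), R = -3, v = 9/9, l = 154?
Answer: 214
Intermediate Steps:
v = 1 (v = 9*(⅑) = 1)
k = -8 (k = 0 + 1*(-8) = 0 - 8 = -8)
S = 222 (S = (117 - 49) + 154 = 68 + 154 = 222)
k + S = -8 + 222 = 214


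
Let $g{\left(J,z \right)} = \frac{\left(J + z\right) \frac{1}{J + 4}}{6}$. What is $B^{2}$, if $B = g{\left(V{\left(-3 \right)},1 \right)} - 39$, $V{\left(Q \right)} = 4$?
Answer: $\frac{3485689}{2304} \approx 1512.9$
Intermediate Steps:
$g{\left(J,z \right)} = \frac{J + z}{6 \left(4 + J\right)}$ ($g{\left(J,z \right)} = \frac{J + z}{4 + J} \frac{1}{6} = \frac{J + z}{6 \left(4 + J\right)}$)
$B = - \frac{1867}{48}$ ($B = \frac{4 + 1}{6 \left(4 + 4\right)} - 39 = \frac{1}{6} \cdot \frac{1}{8} \cdot 5 - 39 = \frac{5}{48} - 39 = - \frac{1867}{48} \approx -38.896$)
$B^{2} = \left(- \frac{1867}{48}\right)^{2} = \frac{3485689}{2304}$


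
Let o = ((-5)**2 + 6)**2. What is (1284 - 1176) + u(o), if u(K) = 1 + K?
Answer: 1070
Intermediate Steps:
o = 961 (o = (25 + 6)**2 = 31**2 = 961)
(1284 - 1176) + u(o) = (1284 - 1176) + (1 + 961) = 108 + 962 = 1070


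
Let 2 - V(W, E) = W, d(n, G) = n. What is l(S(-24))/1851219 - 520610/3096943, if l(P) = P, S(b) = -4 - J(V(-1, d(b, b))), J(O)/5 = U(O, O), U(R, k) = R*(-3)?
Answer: -963636148927/5733119723517 ≈ -0.16808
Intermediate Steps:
U(R, k) = -3*R
V(W, E) = 2 - W
J(O) = -15*O (J(O) = 5*(-3*O) = -15*O)
S(b) = 41 (S(b) = -4 - (-15)*(2 - 1*(-1)) = -4 - (-15)*(2 + 1) = -4 - (-15)*3 = -4 - 1*(-45) = -4 + 45 = 41)
l(S(-24))/1851219 - 520610/3096943 = 41/1851219 - 520610/3096943 = -963636148927/5733119723517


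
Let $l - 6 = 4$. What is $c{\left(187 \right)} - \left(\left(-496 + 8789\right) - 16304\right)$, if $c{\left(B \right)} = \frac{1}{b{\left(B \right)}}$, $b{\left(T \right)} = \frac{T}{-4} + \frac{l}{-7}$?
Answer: $\frac{10806811}{1349} \approx 8011.0$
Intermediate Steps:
$l = 10$ ($l = 6 + 4 = 10$)
$b{\left(T \right)} = - \frac{10}{7} - \frac{T}{4}$ ($b{\left(T \right)} = \frac{T}{-4} + \frac{10}{-7} = T \left(- \frac{1}{4}\right) + 10 \left(- \frac{1}{7}\right) = - \frac{T}{4} - \frac{10}{7} = - \frac{10}{7} - \frac{T}{4}$)
$c{\left(B \right)} = \frac{1}{- \frac{10}{7} - \frac{B}{4}}$
$c{\left(187 \right)} - \left(\left(-496 + 8789\right) - 16304\right) = - \frac{28}{40 + 7 \cdot 187} - \left(\left(-496 + 8789\right) - 16304\right) = - \frac{28}{40 + 1309} - \left(8293 - 16304\right) = - \frac{28}{1349} - -8011 = \left(-28\right) \frac{1}{1349} + 8011 = - \frac{28}{1349} + 8011 = \frac{10806811}{1349}$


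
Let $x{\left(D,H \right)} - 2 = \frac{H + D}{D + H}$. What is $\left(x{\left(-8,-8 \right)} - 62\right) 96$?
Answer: $-5664$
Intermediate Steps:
$x{\left(D,H \right)} = 3$ ($x{\left(D,H \right)} = 2 + \frac{H + D}{D + H} = 2 + \frac{D + H}{D + H} = 2 + 1 = 3$)
$\left(x{\left(-8,-8 \right)} - 62\right) 96 = \left(3 - 62\right) 96 = \left(-59\right) 96 = -5664$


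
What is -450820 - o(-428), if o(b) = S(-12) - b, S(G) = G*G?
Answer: -451392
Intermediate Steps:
S(G) = G²
o(b) = 144 - b (o(b) = (-12)² - b = 144 - b)
-450820 - o(-428) = -450820 - (144 - 1*(-428)) = -450820 - (144 + 428) = -450820 - 1*572 = -450820 - 572 = -451392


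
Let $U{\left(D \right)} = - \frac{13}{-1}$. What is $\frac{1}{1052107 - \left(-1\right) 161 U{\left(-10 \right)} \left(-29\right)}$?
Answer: $\frac{1}{991410} \approx 1.0087 \cdot 10^{-6}$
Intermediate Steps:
$U{\left(D \right)} = 13$ ($U{\left(D \right)} = \left(-13\right) \left(-1\right) = 13$)
$\frac{1}{1052107 - \left(-1\right) 161 U{\left(-10 \right)} \left(-29\right)} = \frac{1}{1052107 - \left(-1\right) 161 \cdot 13 \left(-29\right)} = \frac{1}{1052107 - \left(-161\right) 13 \left(-29\right)} = \frac{1}{1052107 - \left(-2093\right) \left(-29\right)} = \frac{1}{1052107 - 60697} = \frac{1}{991410}$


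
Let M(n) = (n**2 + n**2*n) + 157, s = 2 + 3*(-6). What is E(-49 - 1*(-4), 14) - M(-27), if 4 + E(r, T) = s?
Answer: 18777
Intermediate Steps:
s = -16 (s = 2 - 18 = -16)
E(r, T) = -20 (E(r, T) = -4 - 16 = -20)
M(n) = 157 + n**2 + n**3 (M(n) = (n**2 + n**3) + 157 = 157 + n**2 + n**3)
E(-49 - 1*(-4), 14) - M(-27) = -20 - (157 + (-27)**2 + (-27)**3) = -20 - (157 + 729 - 19683) = -20 - 1*(-18797) = -20 + 18797 = 18777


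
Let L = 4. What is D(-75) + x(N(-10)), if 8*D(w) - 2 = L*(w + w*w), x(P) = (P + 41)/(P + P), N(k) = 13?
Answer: 144421/52 ≈ 2777.3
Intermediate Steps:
x(P) = (41 + P)/(2*P) (x(P) = (41 + P)/((2*P)) = (41 + P)*(1/(2*P)) = (41 + P)/(2*P))
D(w) = ¼ + w/2 + w²/2 (D(w) = ¼ + (4*(w + w*w))/8 = ¼ + (4*(w + w²))/8 = ¼ + (4*w + 4*w²)/8 = ¼ + (w/2 + w²/2) = ¼ + w/2 + w²/2)
D(-75) + x(N(-10)) = (¼ + (½)*(-75) + (½)*(-75)²) + (½)*(41 + 13)/13 = (¼ - 75/2 + (½)*5625) + (½)*(1/13)*54 = (¼ - 75/2 + 5625/2) + 27/13 = 11101/4 + 27/13 = 144421/52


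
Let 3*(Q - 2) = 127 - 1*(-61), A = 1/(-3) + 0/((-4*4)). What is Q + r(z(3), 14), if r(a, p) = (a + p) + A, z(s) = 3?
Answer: 244/3 ≈ 81.333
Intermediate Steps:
A = -⅓ (A = 1*(-⅓) + 0/(-16) = -⅓ + 0*(-1/16) = -⅓ + 0 = -⅓ ≈ -0.33333)
r(a, p) = -⅓ + a + p (r(a, p) = (a + p) - ⅓ = -⅓ + a + p)
Q = 194/3 (Q = 2 + (127 - 1*(-61))/3 = 2 + (127 + 61)/3 = 2 + (⅓)*188 = 2 + 188/3 = 194/3 ≈ 64.667)
Q + r(z(3), 14) = 194/3 + (-⅓ + 3 + 14) = 194/3 + 50/3 = 244/3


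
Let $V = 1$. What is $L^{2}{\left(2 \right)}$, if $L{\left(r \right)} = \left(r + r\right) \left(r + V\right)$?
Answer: $144$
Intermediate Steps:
$L{\left(r \right)} = 2 r \left(1 + r\right)$ ($L{\left(r \right)} = \left(r + r\right) \left(r + 1\right) = 2 r \left(1 + r\right)$)
$L^{2}{\left(2 \right)} = \left(2 \cdot 2 \left(1 + 2\right)\right)^{2} = \left(2 \cdot 2 \cdot 3\right)^{2} = 12^{2} = 144$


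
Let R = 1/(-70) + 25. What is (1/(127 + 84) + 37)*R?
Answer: 6828096/7385 ≈ 924.59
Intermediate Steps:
R = 1749/70 (R = -1/70 + 25 = 1749/70 ≈ 24.986)
(1/(127 + 84) + 37)*R = (1/(127 + 84) + 37)*(1749/70) = (1/211 + 37)*(1749/70) = (7808/211)*(1749/70) = 6828096/7385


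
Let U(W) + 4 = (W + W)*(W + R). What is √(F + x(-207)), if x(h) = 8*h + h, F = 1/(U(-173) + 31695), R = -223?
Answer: 2*I*√270534706255/24101 ≈ 43.162*I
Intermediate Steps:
U(W) = -4 + 2*W*(-223 + W) (U(W) = -4 + (W + W)*(W - 223) = -4 + (2*W)*(-223 + W) = -4 + 2*W*(-223 + W))
F = 1/168707 (F = 1/((-4 - 446*(-173) + 2*(-173)²) + 31695) = 1/((-4 + 77158 + 2*29929) + 31695) = 1/((-4 + 77158 + 59858) + 31695) = 1/(137012 + 31695) = 1/168707 ≈ 5.9274e-6)
x(h) = 9*h
√(F + x(-207)) = √(1/168707 + 9*(-207)) = √(1/168707 - 1863) = √(-314301140/168707) = 2*I*√270534706255/24101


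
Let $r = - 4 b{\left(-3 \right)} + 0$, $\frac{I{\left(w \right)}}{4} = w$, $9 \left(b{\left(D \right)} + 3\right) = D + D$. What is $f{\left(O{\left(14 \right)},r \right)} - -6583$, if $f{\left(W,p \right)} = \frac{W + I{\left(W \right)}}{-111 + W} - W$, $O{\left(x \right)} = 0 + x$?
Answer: $\frac{637123}{97} \approx 6568.3$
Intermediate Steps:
$b{\left(D \right)} = -3 + \frac{2 D}{9}$ ($b{\left(D \right)} = -3 + \frac{D + D}{9} = -3 + \frac{2 D}{9}$)
$I{\left(w \right)} = 4 w$
$O{\left(x \right)} = x$
$r = \frac{44}{3}$ ($r = - 4 \left(-3 + \frac{2}{9} \left(-3\right)\right) + 0 = - 4 \left(-3 - \frac{2}{3}\right) + 0 = \left(-4\right) \left(- \frac{11}{3}\right) + 0 = \frac{44}{3} + 0 = \frac{44}{3} \approx 14.667$)
$f{\left(W,p \right)} = - W + \frac{5 W}{-111 + W}$ ($f{\left(W,p \right)} = \frac{W + 4 W}{-111 + W} - W = \frac{5 W}{-111 + W} - W = - W + \frac{5 W}{-111 + W}$)
$f{\left(O{\left(14 \right)},r \right)} - -6583 = \frac{14 \left(116 - 14\right)}{-111 + 14} - -6583 = \frac{14 \left(116 - 14\right)}{-97} + 6583 = 14 \left(- \frac{1}{97}\right) 102 + 6583 = - \frac{1428}{97} + 6583 = \frac{637123}{97}$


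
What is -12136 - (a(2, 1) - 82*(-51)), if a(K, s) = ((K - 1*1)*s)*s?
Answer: -16319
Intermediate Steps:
a(K, s) = s²*(-1 + K) (a(K, s) = ((K - 1)*s)*s = ((-1 + K)*s)*s = (s*(-1 + K))*s = s²*(-1 + K))
-12136 - (a(2, 1) - 82*(-51)) = -12136 - (1²*(-1 + 2) - 82*(-51)) = -12136 - (1*1 + 4182) = -12136 - (1 + 4182) = -12136 - 1*4183 = -12136 - 4183 = -16319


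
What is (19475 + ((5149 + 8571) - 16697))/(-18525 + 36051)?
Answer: 8249/8763 ≈ 0.94134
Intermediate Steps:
(19475 + ((5149 + 8571) - 16697))/(-18525 + 36051) = (19475 + (13720 - 16697))/17526 = (19475 - 2977)*(1/17526) = 16498*(1/17526) = 8249/8763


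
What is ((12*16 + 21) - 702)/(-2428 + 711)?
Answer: 489/1717 ≈ 0.28480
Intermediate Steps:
((12*16 + 21) - 702)/(-2428 + 711) = ((192 + 21) - 702)/(-1717) = (213 - 702)*(-1/1717) = -489*(-1/1717) = 489/1717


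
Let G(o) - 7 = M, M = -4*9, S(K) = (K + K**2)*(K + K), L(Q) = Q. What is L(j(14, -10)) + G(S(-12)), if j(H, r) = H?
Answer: -15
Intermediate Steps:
S(K) = 2*K*(K + K**2) (S(K) = (K + K**2)*(2*K) = 2*K*(K + K**2))
M = -36
G(o) = -29 (G(o) = 7 - 36 = -29)
L(j(14, -10)) + G(S(-12)) = 14 - 29 = -15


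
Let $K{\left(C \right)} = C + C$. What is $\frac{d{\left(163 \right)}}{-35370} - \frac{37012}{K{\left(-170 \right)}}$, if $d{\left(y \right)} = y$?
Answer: $\frac{65452951}{601290} \approx 108.85$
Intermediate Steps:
$K{\left(C \right)} = 2 C$
$\frac{d{\left(163 \right)}}{-35370} - \frac{37012}{K{\left(-170 \right)}} = \frac{163}{-35370} - \frac{37012}{2 \left(-170\right)} = 163 \left(- \frac{1}{35370}\right) - \frac{37012}{-340} = - \frac{163}{35370} - - \frac{9253}{85} = - \frac{163}{35370} + \frac{9253}{85} = \frac{65452951}{601290}$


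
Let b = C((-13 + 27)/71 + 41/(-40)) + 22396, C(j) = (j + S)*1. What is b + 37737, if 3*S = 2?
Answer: 512331787/8520 ≈ 60133.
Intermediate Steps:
S = 2/3 (S = (1/3)*2 = 2/3 ≈ 0.66667)
C(j) = 2/3 + j (C(j) = (j + 2/3)*1 = (2/3 + j)*1 = 2/3 + j)
b = 190812547/8520 (b = (2/3 + ((-13 + 27)/71 + 41/(-40))) + 22396 = (2/3 + (14*(1/71) + 41*(-1/40))) + 22396 = (2/3 + (14/71 - 41/40)) + 22396 = (2/3 - 2351/2840) + 22396 = -1373/8520 + 22396 = 190812547/8520 ≈ 22396.)
b + 37737 = 190812547/8520 + 37737 = 512331787/8520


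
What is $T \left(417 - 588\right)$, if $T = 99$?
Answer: $-16929$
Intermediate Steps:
$T \left(417 - 588\right) = 99 \left(417 - 588\right) = 99 \left(-171\right) = -16929$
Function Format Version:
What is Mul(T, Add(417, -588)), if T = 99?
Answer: -16929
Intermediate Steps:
Mul(T, Add(417, -588)) = Mul(99, Add(417, -588)) = Mul(99, -171) = -16929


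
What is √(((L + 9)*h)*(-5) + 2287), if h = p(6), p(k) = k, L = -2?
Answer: √2077 ≈ 45.574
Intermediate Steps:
h = 6
√(((L + 9)*h)*(-5) + 2287) = √(((-2 + 9)*6)*(-5) + 2287) = √((7*6)*(-5) + 2287) = √(42*(-5) + 2287) = √(-210 + 2287) = √2077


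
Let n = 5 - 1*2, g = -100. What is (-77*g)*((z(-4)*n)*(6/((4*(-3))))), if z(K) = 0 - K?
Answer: -46200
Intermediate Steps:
z(K) = -K
n = 3 (n = 5 - 2 = 3)
(-77*g)*((z(-4)*n)*(6/((4*(-3))))) = (-77*(-100))*((-1*(-4)*3)*(6/((4*(-3))))) = 7700*((4*3)*(6/(-12))) = 7700*(12*(6*(-1/12))) = 7700*(12*(-½)) = 7700*(-6) = -46200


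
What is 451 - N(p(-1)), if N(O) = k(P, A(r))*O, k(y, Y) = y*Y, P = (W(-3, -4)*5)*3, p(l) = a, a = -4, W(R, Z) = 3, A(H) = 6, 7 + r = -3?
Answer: 1531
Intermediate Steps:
r = -10 (r = -7 - 3 = -10)
p(l) = -4
P = 45 (P = (3*5)*3 = 15*3 = 45)
k(y, Y) = Y*y
N(O) = 270*O (N(O) = (6*45)*O = 270*O)
451 - N(p(-1)) = 451 - 270*(-4) = 451 - 1*(-1080) = 451 + 1080 = 1531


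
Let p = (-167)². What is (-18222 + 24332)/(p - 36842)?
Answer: -6110/8953 ≈ -0.68245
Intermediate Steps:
p = 27889
(-18222 + 24332)/(p - 36842) = (-18222 + 24332)/(27889 - 36842) = 6110/(-8953) = 6110*(-1/8953) = -6110/8953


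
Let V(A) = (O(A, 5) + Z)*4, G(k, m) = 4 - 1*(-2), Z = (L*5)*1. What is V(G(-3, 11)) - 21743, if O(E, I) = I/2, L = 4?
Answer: -21653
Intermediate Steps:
Z = 20 (Z = (4*5)*1 = 20*1 = 20)
O(E, I) = I/2 (O(E, I) = I*(½) = I/2)
G(k, m) = 6 (G(k, m) = 4 + 2 = 6)
V(A) = 90 (V(A) = ((½)*5 + 20)*4 = (5/2 + 20)*4 = (45/2)*4 = 90)
V(G(-3, 11)) - 21743 = 90 - 21743 = -21653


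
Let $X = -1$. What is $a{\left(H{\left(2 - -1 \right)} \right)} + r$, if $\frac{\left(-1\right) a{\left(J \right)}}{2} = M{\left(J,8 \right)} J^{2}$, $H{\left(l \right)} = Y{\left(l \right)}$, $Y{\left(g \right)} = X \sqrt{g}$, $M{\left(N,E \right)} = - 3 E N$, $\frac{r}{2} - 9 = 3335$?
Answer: $6688 - 144 \sqrt{3} \approx 6438.6$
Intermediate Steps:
$r = 6688$ ($r = 18 + 2 \cdot 3335 = 18 + 6670 = 6688$)
$M{\left(N,E \right)} = - 3 E N$
$Y{\left(g \right)} = - \sqrt{g}$
$H{\left(l \right)} = - \sqrt{l}$
$a{\left(J \right)} = 48 J^{3}$ ($a{\left(J \right)} = - 2 \left(-3\right) 8 J J^{2} = - 2 - 24 J J^{2} = - 2 \left(- 24 J^{3}\right) = 48 J^{3}$)
$a{\left(H{\left(2 - -1 \right)} \right)} + r = 48 \left(- \sqrt{2 - -1}\right)^{3} + 6688 = 48 \left(- \sqrt{2 + 1}\right)^{3} + 6688 = 48 \left(- \sqrt{3}\right)^{3} + 6688 = 48 \left(- 3 \sqrt{3}\right) + 6688 = - 144 \sqrt{3} + 6688 = 6688 - 144 \sqrt{3}$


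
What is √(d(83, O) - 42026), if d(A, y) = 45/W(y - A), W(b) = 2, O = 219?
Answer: I*√168014/2 ≈ 204.95*I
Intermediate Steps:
d(A, y) = 45/2
√(d(83, O) - 42026) = √(45/2 - 42026) = √(-84007/2) = I*√168014/2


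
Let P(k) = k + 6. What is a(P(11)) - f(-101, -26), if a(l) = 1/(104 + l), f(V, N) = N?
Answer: 3147/121 ≈ 26.008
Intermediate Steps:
P(k) = 6 + k
a(P(11)) - f(-101, -26) = 1/(104 + (6 + 11)) - 1*(-26) = 1/(104 + 17) + 26 = 1/121 + 26 = 3147/121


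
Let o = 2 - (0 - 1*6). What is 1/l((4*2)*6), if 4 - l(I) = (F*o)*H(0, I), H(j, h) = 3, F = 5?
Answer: -1/116 ≈ -0.0086207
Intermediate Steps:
o = 8 (o = 2 - (0 - 6) = 2 - 1*(-6) = 2 + 6 = 8)
l(I) = -116 (l(I) = 4 - 5*8*3 = 4 - 40*3 = 4 - 1*120 = 4 - 120 = -116)
1/l((4*2)*6) = 1/(-116) = -1/116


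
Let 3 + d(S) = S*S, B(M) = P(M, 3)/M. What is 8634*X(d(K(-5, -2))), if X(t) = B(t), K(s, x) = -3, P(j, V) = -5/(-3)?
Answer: 7195/3 ≈ 2398.3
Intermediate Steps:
P(j, V) = 5/3 (P(j, V) = -5*(-1/3) = 5/3)
B(M) = 5/(3*M)
d(S) = -3 + S**2 (d(S) = -3 + S*S = -3 + S**2)
X(t) = 5/(3*t)
8634*X(d(K(-5, -2))) = 8634*(5/(3*(-3 + (-3)**2))) = 8634*(5/(3*(-3 + 9))) = 8634*((5/3)/6) = 8634*((5/3)*(1/6)) = 8634*(5/18) = 7195/3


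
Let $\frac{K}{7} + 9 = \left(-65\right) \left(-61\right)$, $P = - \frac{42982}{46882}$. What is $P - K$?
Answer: $- \frac{649149663}{23441} \approx -27693.0$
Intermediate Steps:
$P = - \frac{21491}{23441}$ ($P = \left(-42982\right) \frac{1}{46882} = - \frac{21491}{23441} \approx -0.91681$)
$K = 27692$ ($K = -63 + 7 \left(\left(-65\right) \left(-61\right)\right) = -63 + 7 \cdot 3965 = -63 + 27755 = 27692$)
$P - K = - \frac{21491}{23441} - 27692 = - \frac{649149663}{23441}$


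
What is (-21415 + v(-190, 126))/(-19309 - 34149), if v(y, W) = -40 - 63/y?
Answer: 4076387/10157020 ≈ 0.40134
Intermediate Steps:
(-21415 + v(-190, 126))/(-19309 - 34149) = (-21415 + (-40 - 63/(-190)))/(-19309 - 34149) = (-21415 + (-40 - 63*(-1/190)))/(-53458) = (-21415 + (-40 + 63/190))*(-1/53458) = (-21415 - 7537/190)*(-1/53458) = -4076387/190*(-1/53458) = 4076387/10157020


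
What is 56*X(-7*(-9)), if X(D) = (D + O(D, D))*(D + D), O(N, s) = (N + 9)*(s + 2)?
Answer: 33466608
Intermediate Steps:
O(N, s) = (2 + s)*(9 + N) (O(N, s) = (9 + N)*(2 + s) = (2 + s)*(9 + N))
X(D) = 2*D*(18 + D² + 12*D) (X(D) = (D + (18 + 2*D + 9*D + D*D))*(D + D) = (D + (18 + 2*D + 9*D + D²))*(2*D) = (D + (18 + D² + 11*D))*(2*D) = (18 + D² + 12*D)*(2*D) = 2*D*(18 + D² + 12*D))
56*X(-7*(-9)) = 56*(2*(-7*(-9))*(18 + (-7*(-9))² + 12*(-7*(-9)))) = 56*(2*63*(18 + 63² + 12*63)) = 56*(2*63*(18 + 3969 + 756)) = 56*(2*63*4743) = 56*597618 = 33466608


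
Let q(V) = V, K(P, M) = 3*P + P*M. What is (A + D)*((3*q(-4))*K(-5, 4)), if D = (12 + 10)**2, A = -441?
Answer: 18060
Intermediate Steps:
K(P, M) = 3*P + M*P
D = 484 (D = 22**2 = 484)
(A + D)*((3*q(-4))*K(-5, 4)) = (-441 + 484)*((3*(-4))*(-5*(3 + 4))) = 43*(-(-60)*7) = 43*(-12*(-35)) = 43*420 = 18060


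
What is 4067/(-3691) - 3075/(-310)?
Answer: 2017811/228842 ≈ 8.8175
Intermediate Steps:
4067/(-3691) - 3075/(-310) = 4067*(-1/3691) - 3075*(-1/310) = -4067/3691 + 615/62 = 2017811/228842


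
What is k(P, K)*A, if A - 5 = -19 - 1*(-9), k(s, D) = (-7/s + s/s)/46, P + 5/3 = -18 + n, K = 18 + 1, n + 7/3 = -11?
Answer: -100/759 ≈ -0.13175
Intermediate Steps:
n = -40/3 (n = -7/3 - 11 = -40/3 ≈ -13.333)
K = 19
P = -33 (P = -5/3 + (-18 - 40/3) = -5/3 - 94/3 = -33)
k(s, D) = 1/46 - 7/(46*s) (k(s, D) = (-7/s + 1)*(1/46) = (1 - 7/s)*(1/46) = 1/46 - 7/(46*s))
A = -5 (A = 5 + (-19 - 1*(-9)) = 5 + (-19 + 9) = 5 - 10 = -5)
k(P, K)*A = ((1/46)*(-7 - 33)/(-33))*(-5) = ((1/46)*(-1/33)*(-40))*(-5) = (20/759)*(-5) = -100/759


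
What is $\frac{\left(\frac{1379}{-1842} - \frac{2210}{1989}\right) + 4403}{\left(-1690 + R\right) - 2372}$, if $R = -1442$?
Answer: $- \frac{24320701}{30415104} \approx -0.79963$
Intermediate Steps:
$\frac{\left(\frac{1379}{-1842} - \frac{2210}{1989}\right) + 4403}{\left(-1690 + R\right) - 2372} = \frac{\left(\frac{1379}{-1842} - \frac{2210}{1989}\right) + 4403}{\left(-1690 - 1442\right) - 2372} = \frac{\left(1379 \left(- \frac{1}{1842}\right) - \frac{10}{9}\right) + 4403}{-3132 - 2372} = \frac{\left(- \frac{1379}{1842} - \frac{10}{9}\right) + 4403}{-5504} = \left(- \frac{10277}{5526} + 4403\right) \left(- \frac{1}{5504}\right) = \frac{24320701}{5526} \left(- \frac{1}{5504}\right) = - \frac{24320701}{30415104}$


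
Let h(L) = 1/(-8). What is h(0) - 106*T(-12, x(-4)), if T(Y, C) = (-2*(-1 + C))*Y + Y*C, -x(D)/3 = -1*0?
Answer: 20351/8 ≈ 2543.9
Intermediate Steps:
h(L) = -⅛
x(D) = 0 (x(D) = -(-3)*0 = -3*0 = 0)
T(Y, C) = C*Y + Y*(2 - 2*C) (T(Y, C) = (2 - 2*C)*Y + C*Y = Y*(2 - 2*C) + C*Y = C*Y + Y*(2 - 2*C))
h(0) - 106*T(-12, x(-4)) = -⅛ - (-1272)*(2 - 1*0) = -⅛ - (-1272)*(2 + 0) = -⅛ - (-1272)*2 = -⅛ - 106*(-24) = -⅛ + 2544 = 20351/8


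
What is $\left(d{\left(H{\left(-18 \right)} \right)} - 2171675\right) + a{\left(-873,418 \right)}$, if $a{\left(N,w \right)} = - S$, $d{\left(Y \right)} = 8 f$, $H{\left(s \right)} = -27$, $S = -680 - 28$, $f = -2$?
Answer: $-2170983$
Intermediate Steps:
$S = -708$
$d{\left(Y \right)} = -16$ ($d{\left(Y \right)} = 8 \left(-2\right) = -16$)
$a{\left(N,w \right)} = 708$ ($a{\left(N,w \right)} = \left(-1\right) \left(-708\right) = 708$)
$\left(d{\left(H{\left(-18 \right)} \right)} - 2171675\right) + a{\left(-873,418 \right)} = \left(-16 - 2171675\right) + 708 = -2171691 + 708 = -2170983$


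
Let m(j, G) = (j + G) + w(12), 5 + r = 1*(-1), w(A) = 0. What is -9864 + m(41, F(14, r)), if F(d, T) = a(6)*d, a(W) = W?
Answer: -9739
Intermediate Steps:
r = -6 (r = -5 + 1*(-1) = -5 - 1 = -6)
F(d, T) = 6*d
m(j, G) = G + j (m(j, G) = (j + G) + 0 = (G + j) + 0 = G + j)
-9864 + m(41, F(14, r)) = -9864 + (6*14 + 41) = -9864 + (84 + 41) = -9864 + 125 = -9739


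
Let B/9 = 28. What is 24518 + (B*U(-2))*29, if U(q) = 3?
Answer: 46442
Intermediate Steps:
B = 252 (B = 9*28 = 252)
24518 + (B*U(-2))*29 = 24518 + (252*3)*29 = 24518 + 756*29 = 24518 + 21924 = 46442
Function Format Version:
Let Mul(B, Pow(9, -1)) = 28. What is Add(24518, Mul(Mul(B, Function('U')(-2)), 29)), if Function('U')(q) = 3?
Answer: 46442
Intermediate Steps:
B = 252 (B = Mul(9, 28) = 252)
Add(24518, Mul(Mul(B, Function('U')(-2)), 29)) = Add(24518, Mul(Mul(252, 3), 29)) = Add(24518, Mul(756, 29)) = Add(24518, 21924) = 46442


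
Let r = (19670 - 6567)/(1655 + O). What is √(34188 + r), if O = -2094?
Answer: √6582993331/439 ≈ 184.82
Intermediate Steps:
r = -13103/439 (r = (19670 - 6567)/(1655 - 2094) = 13103/(-439) = 13103*(-1/439) = -13103/439 ≈ -29.847)
√(34188 + r) = √(34188 - 13103/439) = √(14995429/439) = √6582993331/439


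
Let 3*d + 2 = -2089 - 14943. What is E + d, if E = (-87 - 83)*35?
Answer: -11628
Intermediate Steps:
E = -5950 (E = -170*35 = -5950)
d = -5678 (d = -⅔ + (-2089 - 14943)/3 = -⅔ + (⅓)*(-17032) = -⅔ - 17032/3 = -5678)
E + d = -5950 - 5678 = -11628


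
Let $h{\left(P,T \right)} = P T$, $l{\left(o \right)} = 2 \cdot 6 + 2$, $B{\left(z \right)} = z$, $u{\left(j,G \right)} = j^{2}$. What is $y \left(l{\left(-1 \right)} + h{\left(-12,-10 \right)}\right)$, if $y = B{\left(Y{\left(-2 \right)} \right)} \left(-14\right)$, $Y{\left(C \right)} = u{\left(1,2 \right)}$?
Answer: $-1876$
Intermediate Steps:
$Y{\left(C \right)} = 1$ ($Y{\left(C \right)} = 1^{2} = 1$)
$y = -14$ ($y = 1 \left(-14\right) = -14$)
$l{\left(o \right)} = 14$ ($l{\left(o \right)} = 12 + 2 = 14$)
$y \left(l{\left(-1 \right)} + h{\left(-12,-10 \right)}\right) = - 14 \left(14 - -120\right) = - 14 \left(14 + 120\right) = \left(-14\right) 134 = -1876$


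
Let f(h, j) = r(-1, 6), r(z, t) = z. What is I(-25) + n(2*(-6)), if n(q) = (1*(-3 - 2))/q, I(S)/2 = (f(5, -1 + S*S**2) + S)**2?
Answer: 16229/12 ≈ 1352.4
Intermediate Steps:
f(h, j) = -1
I(S) = 2*(-1 + S)**2
n(q) = -5/q (n(q) = (1*(-5))/q = -5/q)
I(-25) + n(2*(-6)) = 2*(-1 - 25)**2 - 5/(2*(-6)) = 2*(-26)**2 - 5/(-12) = 2*676 - 5*(-1/12) = 1352 + 5/12 = 16229/12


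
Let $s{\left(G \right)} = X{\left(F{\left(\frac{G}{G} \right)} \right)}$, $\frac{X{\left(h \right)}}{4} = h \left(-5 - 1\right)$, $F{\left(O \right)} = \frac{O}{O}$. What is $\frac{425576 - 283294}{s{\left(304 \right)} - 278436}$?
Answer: $- \frac{10163}{19890} \approx -0.51096$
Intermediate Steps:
$F{\left(O \right)} = 1$
$X{\left(h \right)} = - 24 h$ ($X{\left(h \right)} = 4 h \left(-5 - 1\right) = 4 h \left(-6\right) = 4 \left(- 6 h\right) = - 24 h$)
$s{\left(G \right)} = -24$ ($s{\left(G \right)} = \left(-24\right) 1 = -24$)
$\frac{425576 - 283294}{s{\left(304 \right)} - 278436} = \frac{425576 - 283294}{-24 - 278436} = \frac{142282}{-278460} = 142282 \left(- \frac{1}{278460}\right) = - \frac{10163}{19890}$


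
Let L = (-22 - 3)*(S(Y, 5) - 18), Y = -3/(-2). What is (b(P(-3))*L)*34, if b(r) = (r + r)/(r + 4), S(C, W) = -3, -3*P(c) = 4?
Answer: -17850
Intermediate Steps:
P(c) = -4/3 (P(c) = -1/3*4 = -4/3)
Y = 3/2 (Y = -3*(-1/2) = 3/2 ≈ 1.5000)
b(r) = 2*r/(4 + r) (b(r) = (2*r)/(4 + r) = 2*r/(4 + r))
L = 525 (L = (-22 - 3)*(-3 - 18) = -25*(-21) = 525)
(b(P(-3))*L)*34 = ((2*(-4/3)/(4 - 4/3))*525)*34 = ((2*(-4/3)/(8/3))*525)*34 = ((2*(-4/3)*(3/8))*525)*34 = -1*525*34 = -525*34 = -17850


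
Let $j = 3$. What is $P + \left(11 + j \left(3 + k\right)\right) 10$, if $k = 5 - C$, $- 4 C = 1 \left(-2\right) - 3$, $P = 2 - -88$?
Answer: $\frac{805}{2} \approx 402.5$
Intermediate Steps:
$P = 90$ ($P = 2 + 88 = 90$)
$C = \frac{5}{4}$ ($C = - \frac{1 \left(-2\right) - 3}{4} = - \frac{-2 - 3}{4} = \left(- \frac{1}{4}\right) \left(-5\right) = \frac{5}{4} \approx 1.25$)
$k = \frac{15}{4}$ ($k = 5 - \frac{5}{4} = \frac{15}{4} \approx 3.75$)
$P + \left(11 + j \left(3 + k\right)\right) 10 = 90 + \left(11 + 3 \left(3 + \frac{15}{4}\right)\right) 10 = 90 + \left(11 + 3 \cdot \frac{27}{4}\right) 10 = 90 + \left(11 + \frac{81}{4}\right) 10 = 90 + \frac{125}{4} \cdot 10 = 90 + \frac{625}{2} = \frac{805}{2}$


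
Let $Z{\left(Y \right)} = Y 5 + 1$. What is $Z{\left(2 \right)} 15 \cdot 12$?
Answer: $1980$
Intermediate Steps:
$Z{\left(Y \right)} = 1 + 5 Y$ ($Z{\left(Y \right)} = 5 Y + 1 = 1 + 5 Y$)
$Z{\left(2 \right)} 15 \cdot 12 = \left(1 + 5 \cdot 2\right) 15 \cdot 12 = \left(1 + 10\right) 15 \cdot 12 = 11 \cdot 15 \cdot 12 = 165 \cdot 12 = 1980$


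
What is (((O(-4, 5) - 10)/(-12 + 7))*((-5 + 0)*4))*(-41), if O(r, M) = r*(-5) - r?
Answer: -2296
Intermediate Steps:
O(r, M) = -6*r (O(r, M) = -5*r - r = -6*r)
(((O(-4, 5) - 10)/(-12 + 7))*((-5 + 0)*4))*(-41) = (((-6*(-4) - 10)/(-12 + 7))*((-5 + 0)*4))*(-41) = (((24 - 10)/(-5))*(-5*4))*(-41) = ((14*(-⅕))*(-20))*(-41) = -14/5*(-20)*(-41) = 56*(-41) = -2296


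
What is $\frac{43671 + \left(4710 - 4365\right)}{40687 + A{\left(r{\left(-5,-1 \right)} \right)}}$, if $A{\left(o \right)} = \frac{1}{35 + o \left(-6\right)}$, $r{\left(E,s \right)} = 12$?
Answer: $\frac{271432}{250903} \approx 1.0818$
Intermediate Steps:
$A{\left(o \right)} = \frac{1}{35 - 6 o}$
$\frac{43671 + \left(4710 - 4365\right)}{40687 + A{\left(r{\left(-5,-1 \right)} \right)}} = \frac{43671 + \left(4710 - 4365\right)}{40687 - \frac{1}{-35 + 6 \cdot 12}} = \frac{43671 + 345}{40687 - \frac{1}{-35 + 72}} = \frac{44016}{40687 - \frac{1}{37}} = \frac{44016}{\frac{1505418}{37}} = 44016 \cdot \frac{37}{1505418} = \frac{271432}{250903}$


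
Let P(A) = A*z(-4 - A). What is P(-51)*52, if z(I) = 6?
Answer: -15912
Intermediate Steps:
P(A) = 6*A (P(A) = A*6 = 6*A)
P(-51)*52 = (6*(-51))*52 = -306*52 = -15912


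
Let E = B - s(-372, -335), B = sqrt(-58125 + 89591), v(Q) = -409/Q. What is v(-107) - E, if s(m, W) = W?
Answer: -35436/107 - sqrt(31466) ≈ -508.56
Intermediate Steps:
B = sqrt(31466) ≈ 177.39
E = 335 + sqrt(31466) (E = sqrt(31466) - 1*(-335) = sqrt(31466) + 335 = 335 + sqrt(31466) ≈ 512.39)
v(-107) - E = -409/(-107) - (335 + sqrt(31466)) = -409*(-1/107) + (-335 - sqrt(31466)) = 409/107 + (-335 - sqrt(31466)) = -35436/107 - sqrt(31466)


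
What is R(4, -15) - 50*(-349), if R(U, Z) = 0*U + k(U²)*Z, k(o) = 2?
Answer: 17420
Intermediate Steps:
R(U, Z) = 2*Z (R(U, Z) = 0*U + 2*Z = 0 + 2*Z = 2*Z)
R(4, -15) - 50*(-349) = 2*(-15) - 50*(-349) = -30 + 17450 = 17420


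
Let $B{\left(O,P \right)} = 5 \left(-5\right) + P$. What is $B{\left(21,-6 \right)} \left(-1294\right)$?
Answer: $40114$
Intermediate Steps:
$B{\left(O,P \right)} = -25 + P$
$B{\left(21,-6 \right)} \left(-1294\right) = \left(-25 - 6\right) \left(-1294\right) = \left(-31\right) \left(-1294\right) = 40114$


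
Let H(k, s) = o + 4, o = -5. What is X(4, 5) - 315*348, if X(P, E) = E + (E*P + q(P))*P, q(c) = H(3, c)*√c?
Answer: -109543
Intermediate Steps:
H(k, s) = -1 (H(k, s) = -5 + 4 = -1)
q(c) = -√c
X(P, E) = E + P*(-√P + E*P) (X(P, E) = E + (E*P - √P)*P = E + (-√P + E*P)*P = E + P*(-√P + E*P))
X(4, 5) - 315*348 = (5 - 4^(3/2) + 5*4²) - 315*348 = (5 - 1*8 + 5*16) - 109620 = (5 - 8 + 80) - 109620 = 77 - 109620 = -109543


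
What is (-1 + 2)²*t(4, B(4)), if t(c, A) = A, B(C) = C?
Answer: 4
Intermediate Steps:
(-1 + 2)²*t(4, B(4)) = (-1 + 2)²*4 = 1²*4 = 1*4 = 4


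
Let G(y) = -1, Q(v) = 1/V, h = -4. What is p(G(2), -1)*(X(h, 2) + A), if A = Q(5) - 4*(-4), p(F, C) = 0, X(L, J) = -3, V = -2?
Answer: 0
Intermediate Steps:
Q(v) = -1/2 (Q(v) = 1/(-2) = -1/2)
A = 31/2 (A = -1/2 - 4*(-4) = -1/2 + 16 = 31/2 ≈ 15.500)
p(G(2), -1)*(X(h, 2) + A) = 0*(-3 + 31/2) = 0*(25/2) = 0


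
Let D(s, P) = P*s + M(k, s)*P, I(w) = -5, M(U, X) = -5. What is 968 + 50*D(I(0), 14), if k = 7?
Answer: -6032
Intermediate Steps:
D(s, P) = -5*P + P*s (D(s, P) = P*s - 5*P = -5*P + P*s)
968 + 50*D(I(0), 14) = 968 + 50*(14*(-5 - 5)) = 968 + 50*(14*(-10)) = 968 + 50*(-140) = 968 - 7000 = -6032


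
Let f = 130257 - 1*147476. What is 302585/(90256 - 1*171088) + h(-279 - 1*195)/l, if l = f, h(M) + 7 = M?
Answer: -5171330923/1391846208 ≈ -3.7154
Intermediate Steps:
h(M) = -7 + M
f = -17219 (f = 130257 - 147476 = -17219)
l = -17219
302585/(90256 - 1*171088) + h(-279 - 1*195)/l = 302585/(90256 - 1*171088) + (-7 + (-279 - 1*195))/(-17219) = 302585/(90256 - 171088) + (-7 + (-279 - 195))*(-1/17219) = 302585/(-80832) + (-7 - 474)*(-1/17219) = 302585*(-1/80832) - 481*(-1/17219) = -302585/80832 + 481/17219 = -5171330923/1391846208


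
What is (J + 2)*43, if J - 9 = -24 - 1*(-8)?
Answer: -215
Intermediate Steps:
J = -7 (J = 9 + (-24 - 1*(-8)) = 9 + (-24 + 8) = 9 - 16 = -7)
(J + 2)*43 = (-7 + 2)*43 = -5*43 = -215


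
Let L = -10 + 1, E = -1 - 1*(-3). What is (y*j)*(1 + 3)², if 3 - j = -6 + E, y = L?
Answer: -1008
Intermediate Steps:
E = 2 (E = -1 + 3 = 2)
L = -9
y = -9
j = 7 (j = 3 - (-6 + 2) = 3 - 1*(-4) = 3 + 4 = 7)
(y*j)*(1 + 3)² = (-9*7)*(1 + 3)² = -63*4² = -63*16 = -1008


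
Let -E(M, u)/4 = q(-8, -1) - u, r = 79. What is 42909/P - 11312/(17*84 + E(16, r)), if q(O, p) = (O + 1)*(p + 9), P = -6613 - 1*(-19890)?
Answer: -4109032/1633071 ≈ -2.5161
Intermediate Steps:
P = 13277 (P = -6613 + 19890 = 13277)
q(O, p) = (1 + O)*(9 + p)
E(M, u) = 224 + 4*u (E(M, u) = -4*((9 - 1 + 9*(-8) - 8*(-1)) - u) = -4*((9 - 1 - 72 + 8) - u) = -4*(-56 - u) = 224 + 4*u)
42909/P - 11312/(17*84 + E(16, r)) = 42909/13277 - 11312/(17*84 + (224 + 4*79)) = 42909*(1/13277) - 11312/(1428 + (224 + 316)) = 42909/13277 - 11312/(1428 + 540) = 42909/13277 - 11312/1968 = 42909/13277 - 11312*1/1968 = 42909/13277 - 707/123 = -4109032/1633071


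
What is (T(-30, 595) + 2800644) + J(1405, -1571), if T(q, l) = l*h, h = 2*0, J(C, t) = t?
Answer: 2799073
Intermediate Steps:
h = 0
T(q, l) = 0 (T(q, l) = l*0 = 0)
(T(-30, 595) + 2800644) + J(1405, -1571) = (0 + 2800644) - 1571 = 2800644 - 1571 = 2799073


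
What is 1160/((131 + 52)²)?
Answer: 1160/33489 ≈ 0.034638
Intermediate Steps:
1160/((131 + 52)²) = 1160/(183²) = 1160/33489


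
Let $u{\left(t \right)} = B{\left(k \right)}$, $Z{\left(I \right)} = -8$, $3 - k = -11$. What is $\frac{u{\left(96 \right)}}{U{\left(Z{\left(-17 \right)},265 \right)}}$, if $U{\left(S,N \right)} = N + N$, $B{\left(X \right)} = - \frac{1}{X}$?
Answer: $- \frac{1}{7420} \approx -0.00013477$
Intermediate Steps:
$k = 14$ ($k = 3 - -11 = 3 + 11 = 14$)
$u{\left(t \right)} = - \frac{1}{14}$
$U{\left(S,N \right)} = 2 N$
$\frac{u{\left(96 \right)}}{U{\left(Z{\left(-17 \right)},265 \right)}} = - \frac{1}{14 \cdot 2 \cdot 265} = - \frac{1}{14 \cdot 530} = \left(- \frac{1}{14}\right) \frac{1}{530} = - \frac{1}{7420}$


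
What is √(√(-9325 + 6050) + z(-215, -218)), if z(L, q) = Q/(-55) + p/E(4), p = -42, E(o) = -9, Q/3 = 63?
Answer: √(33495 + 136125*I*√131)/165 ≈ 5.407 + 5.292*I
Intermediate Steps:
Q = 189 (Q = 3*63 = 189)
z(L, q) = 203/165 (z(L, q) = 189/(-55) - 42/(-9) = 189*(-1/55) - 42*(-⅑) = -189/55 + 14/3 = 203/165)
√(√(-9325 + 6050) + z(-215, -218)) = √(√(-9325 + 6050) + 203/165) = √(√(-3275) + 203/165) = √(5*I*√131 + 203/165) = √(203/165 + 5*I*√131)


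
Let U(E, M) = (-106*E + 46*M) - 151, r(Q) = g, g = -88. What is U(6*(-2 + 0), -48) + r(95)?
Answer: -1175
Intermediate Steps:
r(Q) = -88
U(E, M) = -151 - 106*E + 46*M
U(6*(-2 + 0), -48) + r(95) = (-151 - 636*(-2 + 0) + 46*(-48)) - 88 = (-151 - 636*(-2) - 2208) - 88 = (-151 - 106*(-12) - 2208) - 88 = (-151 + 1272 - 2208) - 88 = -1087 - 88 = -1175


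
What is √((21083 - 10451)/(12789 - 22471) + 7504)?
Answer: 2*√43958153467/4841 ≈ 86.619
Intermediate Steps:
√((21083 - 10451)/(12789 - 22471) + 7504) = √(10632/(-9682) + 7504) = √(10632*(-1/9682) + 7504) = √(-5316/4841 + 7504) = √(36321548/4841) = 2*√43958153467/4841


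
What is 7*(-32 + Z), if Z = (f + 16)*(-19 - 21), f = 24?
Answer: -11424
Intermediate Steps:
Z = -1600 (Z = (24 + 16)*(-19 - 21) = 40*(-40) = -1600)
7*(-32 + Z) = 7*(-32 - 1600) = 7*(-1632) = -11424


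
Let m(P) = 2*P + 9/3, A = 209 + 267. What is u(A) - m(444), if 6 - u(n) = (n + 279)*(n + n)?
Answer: -719645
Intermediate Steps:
A = 476
m(P) = 3 + 2*P (m(P) = 2*P + 9*(⅓) = 2*P + 3 = 3 + 2*P)
u(n) = 6 - 2*n*(279 + n) (u(n) = 6 - (n + 279)*(n + n) = 6 - (279 + n)*2*n = 6 - 2*n*(279 + n))
u(A) - m(444) = (6 - 558*476 - 2*476²) - (3 + 2*444) = (6 - 265608 - 2*226576) - (3 + 888) = (6 - 265608 - 453152) - 1*891 = -718754 - 891 = -719645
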